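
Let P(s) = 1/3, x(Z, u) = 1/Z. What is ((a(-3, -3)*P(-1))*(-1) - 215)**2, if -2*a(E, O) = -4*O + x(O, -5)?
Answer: 14707225/324 ≈ 45393.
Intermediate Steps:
P(s) = 1/3
a(E, O) = 2*O - 1/(2*O) (a(E, O) = -(-4*O + 1/O)/2 = -(1/O - 4*O)/2 = 2*O - 1/(2*O))
((a(-3, -3)*P(-1))*(-1) - 215)**2 = (((2*(-3) - 1/2/(-3))*(1/3))*(-1) - 215)**2 = (((-6 - 1/2*(-1/3))*(1/3))*(-1) - 215)**2 = (((-6 + 1/6)*(1/3))*(-1) - 215)**2 = (-35/6*1/3*(-1) - 215)**2 = (-35/18*(-1) - 215)**2 = (35/18 - 215)**2 = (-3835/18)**2 = 14707225/324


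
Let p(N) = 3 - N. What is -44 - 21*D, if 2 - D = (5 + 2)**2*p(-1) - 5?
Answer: 3925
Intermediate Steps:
D = -189 (D = 2 - ((5 + 2)**2*(3 - 1*(-1)) - 5) = 2 - (7**2*(3 + 1) - 5) = 2 - (49*4 - 5) = 2 - (196 - 5) = 2 - 1*191 = 2 - 191 = -189)
-44 - 21*D = -44 - 21*(-189) = -44 + 3969 = 3925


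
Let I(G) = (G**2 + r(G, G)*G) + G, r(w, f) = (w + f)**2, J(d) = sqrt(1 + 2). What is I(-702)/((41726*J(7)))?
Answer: -7437105*sqrt(3)/673 ≈ -19140.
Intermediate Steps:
J(d) = sqrt(3)
r(w, f) = (f + w)**2
I(G) = G + G**2 + 4*G**3 (I(G) = (G**2 + (G + G)**2*G) + G = (G**2 + (2*G)**2*G) + G = (G**2 + (4*G**2)*G) + G = (G**2 + 4*G**3) + G = G + G**2 + 4*G**3)
I(-702)/((41726*J(7))) = (-702*(1 - 702 + 4*(-702)**2))/((41726*sqrt(3))) = (-702*(1 - 702 + 4*492804))*(sqrt(3)/125178) = (-702*(1 - 702 + 1971216))*(sqrt(3)/125178) = (-702*1970515)*(sqrt(3)/125178) = -7437105*sqrt(3)/673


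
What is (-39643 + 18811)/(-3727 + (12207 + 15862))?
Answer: -3472/4057 ≈ -0.85580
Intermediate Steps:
(-39643 + 18811)/(-3727 + (12207 + 15862)) = -20832/(-3727 + 28069) = -20832/24342 = -20832*1/24342 = -3472/4057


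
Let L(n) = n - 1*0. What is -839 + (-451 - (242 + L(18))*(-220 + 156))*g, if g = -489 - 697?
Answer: -19200993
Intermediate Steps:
L(n) = n (L(n) = n + 0 = n)
g = -1186
-839 + (-451 - (242 + L(18))*(-220 + 156))*g = -839 + (-451 - (242 + 18)*(-220 + 156))*(-1186) = -839 + (-451 - 260*(-64))*(-1186) = -839 + (-451 - 1*(-16640))*(-1186) = -839 + (-451 + 16640)*(-1186) = -839 + 16189*(-1186) = -839 - 19200154 = -19200993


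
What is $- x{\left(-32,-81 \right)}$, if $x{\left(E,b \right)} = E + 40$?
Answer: $-8$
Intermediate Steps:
$x{\left(E,b \right)} = 40 + E$
$- x{\left(-32,-81 \right)} = - (40 - 32) = \left(-1\right) 8 = -8$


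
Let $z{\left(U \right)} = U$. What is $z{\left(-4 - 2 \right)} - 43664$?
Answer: $-43670$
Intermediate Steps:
$z{\left(-4 - 2 \right)} - 43664 = \left(-4 - 2\right) - 43664 = -6 - 43664 = -43670$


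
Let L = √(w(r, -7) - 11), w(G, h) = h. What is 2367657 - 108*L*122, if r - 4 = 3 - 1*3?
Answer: 2367657 - 39528*I*√2 ≈ 2.3677e+6 - 55901.0*I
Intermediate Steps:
r = 4 (r = 4 + (3 - 1*3) = 4 + (3 - 3) = 4 + 0 = 4)
L = 3*I*√2 (L = √(-7 - 11) = √(-18) = 3*I*√2 ≈ 4.2426*I)
2367657 - 108*L*122 = 2367657 - 324*I*√2*122 = 2367657 - 39528*I*√2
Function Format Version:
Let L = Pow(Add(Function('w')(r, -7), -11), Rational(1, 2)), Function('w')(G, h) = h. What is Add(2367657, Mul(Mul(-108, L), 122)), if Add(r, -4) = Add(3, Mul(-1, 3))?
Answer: Add(2367657, Mul(-39528, I, Pow(2, Rational(1, 2)))) ≈ Add(2.3677e+6, Mul(-55901., I))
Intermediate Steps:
r = 4 (r = Add(4, Add(3, Mul(-1, 3))) = Add(4, Add(3, -3)) = Add(4, 0) = 4)
L = Mul(3, I, Pow(2, Rational(1, 2))) (L = Pow(Add(-7, -11), Rational(1, 2)) = Pow(-18, Rational(1, 2)) = Mul(3, I, Pow(2, Rational(1, 2))) ≈ Mul(4.2426, I))
Add(2367657, Mul(Mul(-108, L), 122)) = Add(2367657, Mul(Mul(-108, Mul(3, I, Pow(2, Rational(1, 2)))), 122)) = Add(2367657, Mul(Mul(-324, I, Pow(2, Rational(1, 2))), 122)) = Add(2367657, Mul(-39528, I, Pow(2, Rational(1, 2))))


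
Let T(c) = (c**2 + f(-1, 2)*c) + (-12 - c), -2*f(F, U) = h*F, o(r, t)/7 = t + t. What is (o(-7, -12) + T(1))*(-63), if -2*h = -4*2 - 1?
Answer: 44793/4 ≈ 11198.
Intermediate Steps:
h = 9/2 (h = -(-4*2 - 1)/2 = -(-8 - 1)/2 = -1/2*(-9) = 9/2 ≈ 4.5000)
o(r, t) = 14*t (o(r, t) = 7*(t + t) = 7*(2*t) = 14*t)
f(F, U) = -9*F/4
T(c) = -12 + c**2 + 5*c/4 (T(c) = (c**2 + (-9/4*(-1))*c) + (-12 - c) = (c**2 + 9*c/4) + (-12 - c) = -12 + c**2 + 5*c/4)
(o(-7, -12) + T(1))*(-63) = (14*(-12) + (-12 + 1**2 + (5/4)*1))*(-63) = (-168 + (-12 + 1 + 5/4))*(-63) = (-168 - 39/4)*(-63) = -711/4*(-63) = 44793/4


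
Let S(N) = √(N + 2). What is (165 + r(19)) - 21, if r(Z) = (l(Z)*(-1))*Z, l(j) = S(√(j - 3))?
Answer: 144 - 19*√6 ≈ 97.460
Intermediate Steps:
S(N) = √(2 + N)
l(j) = √(2 + √(-3 + j)) (l(j) = √(2 + √(j - 3)) = √(2 + √(-3 + j)))
r(Z) = -Z*√(2 + √(-3 + Z)) (r(Z) = (√(2 + √(-3 + Z))*(-1))*Z = (-√(2 + √(-3 + Z)))*Z = -Z*√(2 + √(-3 + Z)))
(165 + r(19)) - 21 = (165 - 1*19*√(2 + √(-3 + 19))) - 21 = (165 - 1*19*√(2 + √16)) - 21 = (165 - 1*19*√(2 + 4)) - 21 = (165 - 1*19*√6) - 21 = (165 - 19*√6) - 21 = 144 - 19*√6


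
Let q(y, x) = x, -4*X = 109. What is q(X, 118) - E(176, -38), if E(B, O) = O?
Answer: 156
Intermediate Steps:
X = -109/4 (X = -¼*109 = -109/4 ≈ -27.250)
q(X, 118) - E(176, -38) = 118 - 1*(-38) = 118 + 38 = 156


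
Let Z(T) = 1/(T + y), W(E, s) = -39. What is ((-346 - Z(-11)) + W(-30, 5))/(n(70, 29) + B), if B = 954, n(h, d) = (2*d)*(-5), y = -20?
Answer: -5967/10292 ≈ -0.57977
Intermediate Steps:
n(h, d) = -10*d
Z(T) = 1/(-20 + T) (Z(T) = 1/(T - 20) = 1/(-20 + T))
((-346 - Z(-11)) + W(-30, 5))/(n(70, 29) + B) = ((-346 - 1/(-20 - 11)) - 39)/(-10*29 + 954) = ((-346 - 1/(-31)) - 39)/(-290 + 954) = ((-346 - 1*(-1/31)) - 39)/664 = ((-346 + 1/31) - 39)*(1/664) = (-10725/31 - 39)*(1/664) = -11934/31*1/664 = -5967/10292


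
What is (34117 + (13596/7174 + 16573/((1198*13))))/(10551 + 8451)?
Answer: 1906075292149/1061526549876 ≈ 1.7956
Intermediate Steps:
(34117 + (13596/7174 + 16573/((1198*13))))/(10551 + 8451) = (34117 + (13596*(1/7174) + 16573/15574))/19002 = (34117 + (6798/3587 + 16573*(1/15574)))*(1/19002) = (34117 + (6798/3587 + 16573/15574))*(1/19002) = (34117 + 165319403/55863938)*(1/19002) = (1906075292149/55863938)*(1/19002) = 1906075292149/1061526549876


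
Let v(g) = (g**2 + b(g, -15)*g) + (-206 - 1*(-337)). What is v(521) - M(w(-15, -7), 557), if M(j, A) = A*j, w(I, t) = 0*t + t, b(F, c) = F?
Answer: 546912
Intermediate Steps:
w(I, t) = t (w(I, t) = 0 + t = t)
v(g) = 131 + 2*g**2 (v(g) = (g**2 + g*g) + (-206 - 1*(-337)) = (g**2 + g**2) + (-206 + 337) = 2*g**2 + 131 = 131 + 2*g**2)
v(521) - M(w(-15, -7), 557) = (131 + 2*521**2) - 557*(-7) = (131 + 2*271441) - 1*(-3899) = (131 + 542882) + 3899 = 543013 + 3899 = 546912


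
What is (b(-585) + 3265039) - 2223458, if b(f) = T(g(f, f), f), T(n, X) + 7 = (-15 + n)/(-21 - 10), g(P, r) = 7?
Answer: 32288802/31 ≈ 1.0416e+6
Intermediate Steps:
T(n, X) = -202/31 - n/31 (T(n, X) = -7 + (-15 + n)/(-21 - 10) = -7 + (-15 + n)/(-31) = -7 + (-15 + n)*(-1/31) = -7 + (15/31 - n/31) = -202/31 - n/31)
b(f) = -209/31 (b(f) = -202/31 - 1/31*7 = -202/31 - 7/31 = -209/31)
(b(-585) + 3265039) - 2223458 = (-209/31 + 3265039) - 2223458 = 101216000/31 - 2223458 = 32288802/31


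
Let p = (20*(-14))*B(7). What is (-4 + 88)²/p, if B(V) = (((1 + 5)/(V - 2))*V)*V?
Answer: -3/7 ≈ -0.42857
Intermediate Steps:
B(V) = 6*V²/(-2 + V) (B(V) = ((6/(-2 + V))*V)*V = (6*V/(-2 + V))*V = 6*V²/(-2 + V))
p = -16464 (p = (20*(-14))*(6*7²/(-2 + 7)) = -1680*49/5 = -280*294/5 = -16464)
(-4 + 88)²/p = (-4 + 88)²/(-16464) = 84²*(-1/16464) = 7056*(-1/16464) = -3/7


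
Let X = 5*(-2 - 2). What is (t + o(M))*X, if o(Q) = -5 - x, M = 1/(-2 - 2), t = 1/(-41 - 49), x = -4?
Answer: 182/9 ≈ 20.222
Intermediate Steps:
t = -1/90 (t = 1/(-90) = -1/90 ≈ -0.011111)
M = -¼ (M = 1/(-4) = -¼ ≈ -0.25000)
X = -20 (X = 5*(-4) = -20)
o(Q) = -1 (o(Q) = -5 - 1*(-4) = -5 + 4 = -1)
(t + o(M))*X = (-1/90 - 1)*(-20) = -91/90*(-20) = 182/9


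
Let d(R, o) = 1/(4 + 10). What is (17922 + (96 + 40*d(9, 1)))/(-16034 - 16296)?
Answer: -63073/113155 ≈ -0.55740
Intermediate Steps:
d(R, o) = 1/14
(17922 + (96 + 40*d(9, 1)))/(-16034 - 16296) = (17922 + (96 + 40*(1/14)))/(-16034 - 16296) = (17922 + (96 + 20/7))/(-32330) = (17922 + 692/7)*(-1/32330) = (126146/7)*(-1/32330) = -63073/113155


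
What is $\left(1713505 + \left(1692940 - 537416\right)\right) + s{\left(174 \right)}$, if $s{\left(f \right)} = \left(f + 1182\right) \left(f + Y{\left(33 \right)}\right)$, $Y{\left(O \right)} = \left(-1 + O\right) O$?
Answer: $4536909$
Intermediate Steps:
$Y{\left(O \right)} = O \left(-1 + O\right)$
$s{\left(f \right)} = \left(1056 + f\right) \left(1182 + f\right)$ ($s{\left(f \right)} = \left(f + 1182\right) \left(f + 33 \left(-1 + 33\right)\right) = \left(1182 + f\right) \left(f + 33 \cdot 32\right) = \left(1182 + f\right) \left(f + 1056\right) = \left(1182 + f\right) \left(1056 + f\right) = \left(1056 + f\right) \left(1182 + f\right)$)
$\left(1713505 + \left(1692940 - 537416\right)\right) + s{\left(174 \right)} = \left(1713505 + \left(1692940 - 537416\right)\right) + \left(1248192 + 174^{2} + 2238 \cdot 174\right) = \left(1713505 + 1155524\right) + \left(1248192 + 30276 + 389412\right) = 2869029 + 1667880 = 4536909$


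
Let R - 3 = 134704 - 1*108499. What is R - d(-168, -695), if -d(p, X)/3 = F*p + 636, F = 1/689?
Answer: 19371420/689 ≈ 28115.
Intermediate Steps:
F = 1/689 ≈ 0.0014514
R = 26208 (R = 3 + (134704 - 1*108499) = 3 + (134704 - 108499) = 3 + 26205 = 26208)
d(p, X) = -1908 - 3*p/689 (d(p, X) = -3*(p/689 + 636) = -3*(636 + p/689) = -1908 - 3*p/689)
R - d(-168, -695) = 26208 - (-1908 - 3/689*(-168)) = 26208 - (-1908 + 504/689) = 26208 - 1*(-1314108/689) = 26208 + 1314108/689 = 19371420/689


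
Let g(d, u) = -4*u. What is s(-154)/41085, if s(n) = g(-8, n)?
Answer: 56/3735 ≈ 0.014993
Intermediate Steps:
s(n) = -4*n
s(-154)/41085 = -4*(-154)/41085 = 616*(1/41085) = 56/3735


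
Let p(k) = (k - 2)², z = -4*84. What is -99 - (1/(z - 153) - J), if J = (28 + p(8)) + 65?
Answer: 14671/489 ≈ 30.002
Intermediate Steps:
z = -336
p(k) = (-2 + k)²
J = 129 (J = (28 + (-2 + 8)²) + 65 = (28 + 6²) + 65 = (28 + 36) + 65 = 64 + 65 = 129)
-99 - (1/(z - 153) - J) = -99 - (1/(-336 - 153) - 1*129) = -99 - (1/(-489) - 129) = -99 - (-1/489 - 129) = -99 - 1*(-63082/489) = -99 + 63082/489 = 14671/489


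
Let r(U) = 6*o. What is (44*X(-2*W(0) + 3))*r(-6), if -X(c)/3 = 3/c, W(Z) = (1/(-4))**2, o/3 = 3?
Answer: -171072/23 ≈ -7437.9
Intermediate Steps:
o = 9 (o = 3*3 = 9)
W(Z) = 1/16 (W(Z) = (-1/4)**2 = 1/16)
X(c) = -9/c
r(U) = 54 (r(U) = 6*9 = 54)
(44*X(-2*W(0) + 3))*r(-6) = (44*(-9/(-2*1/16 + 3)))*54 = (44*(-9/(-1/8 + 3)))*54 = (44*(-9/23/8))*54 = (44*(-9*8/23))*54 = (44*(-72/23))*54 = -3168/23*54 = -171072/23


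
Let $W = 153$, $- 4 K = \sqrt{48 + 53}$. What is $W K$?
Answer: $- \frac{153 \sqrt{101}}{4} \approx -384.41$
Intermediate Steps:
$K = - \frac{\sqrt{101}}{4}$ ($K = - \frac{\sqrt{48 + 53}}{4} = - \frac{\sqrt{101}}{4} \approx -2.5125$)
$W K = 153 \left(- \frac{\sqrt{101}}{4}\right) = - \frac{153 \sqrt{101}}{4}$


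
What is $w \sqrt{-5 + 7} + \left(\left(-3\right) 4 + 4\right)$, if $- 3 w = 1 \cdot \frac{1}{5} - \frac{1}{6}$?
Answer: $-8 - \frac{\sqrt{2}}{90} \approx -8.0157$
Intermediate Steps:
$w = - \frac{1}{90}$ ($w = - \frac{1 \cdot \frac{1}{5} - \frac{1}{6}}{3} = - \frac{\frac{1}{5} - \frac{1}{6}}{3} = \left(- \frac{1}{3}\right) \frac{1}{30} = - \frac{1}{90} \approx -0.011111$)
$w \sqrt{-5 + 7} + \left(\left(-3\right) 4 + 4\right) = - \frac{\sqrt{-5 + 7}}{90} + \left(\left(-3\right) 4 + 4\right) = - \frac{\sqrt{2}}{90} + \left(-12 + 4\right) = - \frac{\sqrt{2}}{90} - 8 = -8 - \frac{\sqrt{2}}{90}$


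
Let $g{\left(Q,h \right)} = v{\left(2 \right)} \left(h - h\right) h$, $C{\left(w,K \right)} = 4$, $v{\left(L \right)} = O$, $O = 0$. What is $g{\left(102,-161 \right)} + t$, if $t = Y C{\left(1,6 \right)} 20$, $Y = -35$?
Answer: $-2800$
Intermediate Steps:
$v{\left(L \right)} = 0$
$g{\left(Q,h \right)} = 0$ ($g{\left(Q,h \right)} = 0 \left(h - h\right) h = 0 \cdot 0 h = 0 h = 0$)
$t = -2800$ ($t = \left(-35\right) 4 \cdot 20 = \left(-140\right) 20 = -2800$)
$g{\left(102,-161 \right)} + t = 0 - 2800 = -2800$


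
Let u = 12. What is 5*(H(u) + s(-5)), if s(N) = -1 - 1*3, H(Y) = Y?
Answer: 40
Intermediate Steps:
s(N) = -4 (s(N) = -1 - 3 = -4)
5*(H(u) + s(-5)) = 5*(12 - 4) = 5*8 = 40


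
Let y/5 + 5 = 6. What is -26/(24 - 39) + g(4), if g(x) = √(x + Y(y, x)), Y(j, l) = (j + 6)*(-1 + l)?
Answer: 26/15 + √37 ≈ 7.8161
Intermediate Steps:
y = 5 (y = -25 + 5*6 = -25 + 30 = 5)
Y(j, l) = (-1 + l)*(6 + j) (Y(j, l) = (6 + j)*(-1 + l) = (-1 + l)*(6 + j))
g(x) = √(-11 + 12*x) (g(x) = √(x + (-6 - 1*5 + 6*x + 5*x)) = √(x + (-6 - 5 + 6*x + 5*x)) = √(x + (-11 + 11*x)) = √(-11 + 12*x))
-26/(24 - 39) + g(4) = -26/(24 - 39) + √(-11 + 12*4) = -26/(-15) + √(-11 + 48) = -26*(-1/15) + √37 = 26/15 + √37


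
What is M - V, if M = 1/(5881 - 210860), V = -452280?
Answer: 92707902119/204979 ≈ 4.5228e+5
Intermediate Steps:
M = -1/204979 (M = 1/(-204979) = -1/204979 ≈ -4.8786e-6)
M - V = -1/204979 - 1*(-452280) = -1/204979 + 452280 = 92707902119/204979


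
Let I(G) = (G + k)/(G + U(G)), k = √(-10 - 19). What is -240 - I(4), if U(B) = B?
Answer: -481/2 - I*√29/8 ≈ -240.5 - 0.67315*I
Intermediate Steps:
k = I*√29 (k = √(-29) = I*√29 ≈ 5.3852*I)
I(G) = (G + I*√29)/(2*G) (I(G) = (G + I*√29)/(G + G) = (G + I*√29)/((2*G)) = (G + I*√29)*(1/(2*G)) = (G + I*√29)/(2*G))
-240 - I(4) = -240 - (4 + I*√29)/(2*4) = -240 - (½ + I*√29/8) = -240 + (-½ - I*√29/8) = -481/2 - I*√29/8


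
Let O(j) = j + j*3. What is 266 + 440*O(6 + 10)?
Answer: 28426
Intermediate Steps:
O(j) = 4*j (O(j) = j + 3*j = 4*j)
266 + 440*O(6 + 10) = 266 + 440*(4*(6 + 10)) = 266 + 440*(4*16) = 266 + 440*64 = 266 + 28160 = 28426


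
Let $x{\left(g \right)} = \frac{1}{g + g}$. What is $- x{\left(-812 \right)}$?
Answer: $\frac{1}{1624} \approx 0.00061576$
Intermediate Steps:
$x{\left(g \right)} = \frac{1}{2 g}$
$- x{\left(-812 \right)} = - \frac{1}{2 \left(-812\right)} = - \frac{-1}{2 \cdot 812} = \left(-1\right) \left(- \frac{1}{1624}\right) = \frac{1}{1624}$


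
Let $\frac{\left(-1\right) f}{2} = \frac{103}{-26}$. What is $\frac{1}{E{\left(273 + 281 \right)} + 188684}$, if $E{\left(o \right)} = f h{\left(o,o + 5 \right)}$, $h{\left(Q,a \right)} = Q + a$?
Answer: $\frac{13}{2567531} \approx 5.0632 \cdot 10^{-6}$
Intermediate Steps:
$f = \frac{103}{13}$ ($f = - 2 \frac{103}{-26} = - 2 \cdot 103 \left(- \frac{1}{26}\right) = \left(-2\right) \left(- \frac{103}{26}\right) = \frac{103}{13} \approx 7.9231$)
$E{\left(o \right)} = \frac{515}{13} + \frac{206 o}{13}$ ($E{\left(o \right)} = \frac{103 \left(o + \left(o + 5\right)\right)}{13} = \frac{103 \left(o + \left(5 + o\right)\right)}{13} = \frac{103 \left(5 + 2 o\right)}{13} = \frac{515}{13} + \frac{206 o}{13}$)
$\frac{1}{E{\left(273 + 281 \right)} + 188684} = \frac{1}{\left(\frac{515}{13} + \frac{206 \left(273 + 281\right)}{13}\right) + 188684} = \frac{1}{\left(\frac{515}{13} + \frac{206}{13} \cdot 554\right) + 188684} = \frac{1}{\left(\frac{515}{13} + \frac{114124}{13}\right) + 188684} = \frac{1}{\frac{114639}{13} + 188684} = \frac{1}{\frac{2567531}{13}} = \frac{13}{2567531}$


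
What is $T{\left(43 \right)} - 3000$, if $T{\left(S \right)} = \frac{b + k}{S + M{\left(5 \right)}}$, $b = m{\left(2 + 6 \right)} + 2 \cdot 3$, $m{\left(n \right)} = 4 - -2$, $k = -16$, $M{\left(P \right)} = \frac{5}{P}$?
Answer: $- \frac{33001}{11} \approx -3000.1$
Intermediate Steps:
$m{\left(n \right)} = 6$ ($m{\left(n \right)} = 4 + 2 = 6$)
$b = 12$ ($b = 6 + 2 \cdot 3 = 6 + 6 = 12$)
$T{\left(S \right)} = - \frac{4}{1 + S}$ ($T{\left(S \right)} = \frac{12 - 16}{S + \frac{5}{5}} = - \frac{4}{S + 5 \cdot \frac{1}{5}} = - \frac{4}{S + 1} = - \frac{4}{1 + S}$)
$T{\left(43 \right)} - 3000 = - \frac{4}{1 + 43} - 3000 = - \frac{4}{44} - 3000 = \left(-4\right) \frac{1}{44} - 3000 = - \frac{1}{11} - 3000 = - \frac{33001}{11}$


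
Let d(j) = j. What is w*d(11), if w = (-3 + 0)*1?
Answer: -33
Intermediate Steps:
w = -3 (w = -3*1 = -3)
w*d(11) = -3*11 = -33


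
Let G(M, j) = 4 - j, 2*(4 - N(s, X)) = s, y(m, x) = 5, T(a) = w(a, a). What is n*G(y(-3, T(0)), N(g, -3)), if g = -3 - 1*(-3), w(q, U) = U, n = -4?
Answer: 0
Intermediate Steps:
T(a) = a
g = 0 (g = -3 + 3 = 0)
N(s, X) = 4 - s/2
n*G(y(-3, T(0)), N(g, -3)) = -4*(4 - (4 - 1/2*0)) = -4*(4 - (4 + 0)) = -4*(4 - 1*4) = -4*(4 - 4) = -4*0 = 0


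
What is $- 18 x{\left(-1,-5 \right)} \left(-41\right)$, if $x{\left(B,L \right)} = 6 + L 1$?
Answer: $738$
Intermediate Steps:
$x{\left(B,L \right)} = 6 + L$
$- 18 x{\left(-1,-5 \right)} \left(-41\right) = - 18 \left(6 - 5\right) \left(-41\right) = \left(-18\right) 1 \left(-41\right) = \left(-18\right) \left(-41\right) = 738$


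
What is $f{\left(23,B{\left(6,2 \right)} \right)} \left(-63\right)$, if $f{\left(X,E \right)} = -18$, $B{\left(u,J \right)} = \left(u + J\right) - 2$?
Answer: $1134$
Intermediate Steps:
$B{\left(u,J \right)} = -2 + J + u$ ($B{\left(u,J \right)} = \left(J + u\right) - 2 = -2 + J + u$)
$f{\left(23,B{\left(6,2 \right)} \right)} \left(-63\right) = \left(-18\right) \left(-63\right) = 1134$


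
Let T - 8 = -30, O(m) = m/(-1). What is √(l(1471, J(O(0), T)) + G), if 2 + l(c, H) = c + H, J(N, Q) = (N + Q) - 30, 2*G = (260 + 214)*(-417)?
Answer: 14*I*√497 ≈ 312.11*I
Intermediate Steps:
O(m) = -m (O(m) = m*(-1) = -m)
T = -22 (T = 8 - 30 = -22)
G = -98829 (G = ((260 + 214)*(-417))/2 = (474*(-417))/2 = (½)*(-197658) = -98829)
J(N, Q) = -30 + N + Q
l(c, H) = -2 + H + c (l(c, H) = -2 + (c + H) = -2 + (H + c) = -2 + H + c)
√(l(1471, J(O(0), T)) + G) = √((-2 + (-30 - 1*0 - 22) + 1471) - 98829) = √((-2 + (-30 + 0 - 22) + 1471) - 98829) = √((-2 - 52 + 1471) - 98829) = √(1417 - 98829) = √(-97412) = 14*I*√497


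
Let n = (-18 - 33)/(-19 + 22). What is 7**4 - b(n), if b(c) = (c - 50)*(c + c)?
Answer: 123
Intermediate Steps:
n = -17 (n = -51/3 = -51*1/3 = -17)
b(c) = 2*c*(-50 + c) (b(c) = (-50 + c)*(2*c) = 2*c*(-50 + c))
7**4 - b(n) = 7**4 - 2*(-17)*(-50 - 17) = 2401 - 2*(-17)*(-67) = 2401 - 1*2278 = 2401 - 2278 = 123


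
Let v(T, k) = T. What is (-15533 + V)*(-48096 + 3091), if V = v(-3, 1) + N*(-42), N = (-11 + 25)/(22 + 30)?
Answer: 9096185575/13 ≈ 6.9971e+8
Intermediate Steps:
N = 7/26 (N = 14/52 = 14*(1/52) = 7/26 ≈ 0.26923)
V = -186/13 (V = -3 + (7/26)*(-42) = -3 - 147/13 = -186/13 ≈ -14.308)
(-15533 + V)*(-48096 + 3091) = (-15533 - 186/13)*(-48096 + 3091) = -202115/13*(-45005) = 9096185575/13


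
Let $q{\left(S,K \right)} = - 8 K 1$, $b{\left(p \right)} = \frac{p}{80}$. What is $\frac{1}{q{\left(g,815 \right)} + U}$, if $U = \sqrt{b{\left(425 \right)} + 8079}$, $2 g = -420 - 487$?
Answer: $- \frac{104320}{680037051} - \frac{44 \sqrt{1069}}{680037051} \approx -0.00015552$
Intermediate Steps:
$b{\left(p \right)} = \frac{p}{80}$ ($b{\left(p \right)} = p \frac{1}{80} = \frac{p}{80}$)
$g = - \frac{907}{2}$ ($g = \frac{-420 - 487}{2} = \frac{1}{2} \left(-907\right) = - \frac{907}{2} \approx -453.5$)
$q{\left(S,K \right)} = - 8 K$
$U = \frac{11 \sqrt{1069}}{4}$ ($U = \sqrt{\frac{1}{80} \cdot 425 + 8079} = \sqrt{\frac{85}{16} + 8079} = \sqrt{\frac{129349}{16}} = \frac{11 \sqrt{1069}}{4} \approx 89.913$)
$\frac{1}{q{\left(g,815 \right)} + U} = \frac{1}{\left(-8\right) 815 + \frac{11 \sqrt{1069}}{4}} = \frac{1}{-6520 + \frac{11 \sqrt{1069}}{4}}$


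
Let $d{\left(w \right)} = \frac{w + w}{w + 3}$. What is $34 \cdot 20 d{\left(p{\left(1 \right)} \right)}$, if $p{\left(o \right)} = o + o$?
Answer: $544$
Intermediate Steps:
$p{\left(o \right)} = 2 o$
$d{\left(w \right)} = \frac{2 w}{3 + w}$
$34 \cdot 20 d{\left(p{\left(1 \right)} \right)} = 34 \cdot 20 \frac{2 \cdot 2 \cdot 1}{3 + 2 \cdot 1} = 680 \cdot 2 \cdot 2 \frac{1}{3 + 2} = 680 \cdot 2 \cdot 2 \cdot \frac{1}{5} = 680 \cdot \frac{4}{5} = 544$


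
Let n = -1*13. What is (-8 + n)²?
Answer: 441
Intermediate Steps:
n = -13
(-8 + n)² = (-8 - 13)² = (-21)² = 441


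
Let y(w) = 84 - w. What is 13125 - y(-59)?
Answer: 12982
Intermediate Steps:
13125 - y(-59) = 13125 - (84 - 1*(-59)) = 13125 - (84 + 59) = 13125 - 1*143 = 13125 - 143 = 12982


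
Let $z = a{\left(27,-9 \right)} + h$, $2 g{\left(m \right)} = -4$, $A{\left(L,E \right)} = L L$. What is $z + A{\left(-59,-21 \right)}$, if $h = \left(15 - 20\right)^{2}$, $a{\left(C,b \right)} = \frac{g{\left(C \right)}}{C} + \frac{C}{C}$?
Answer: $\frac{94687}{27} \approx 3506.9$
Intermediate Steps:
$A{\left(L,E \right)} = L^{2}$
$g{\left(m \right)} = -2$ ($g{\left(m \right)} = \frac{1}{2} \left(-4\right) = -2$)
$a{\left(C,b \right)} = 1 - \frac{2}{C}$ ($a{\left(C,b \right)} = - \frac{2}{C} + \frac{C}{C} = - \frac{2}{C} + 1 = 1 - \frac{2}{C}$)
$h = 25$ ($h = \left(-5\right)^{2} = 25$)
$z = \frac{700}{27}$ ($z = \frac{-2 + 27}{27} + 25 = \frac{1}{27} \cdot 25 + 25 = \frac{25}{27} + 25 = \frac{700}{27} \approx 25.926$)
$z + A{\left(-59,-21 \right)} = \frac{700}{27} + \left(-59\right)^{2} = \frac{700}{27} + 3481 = \frac{94687}{27}$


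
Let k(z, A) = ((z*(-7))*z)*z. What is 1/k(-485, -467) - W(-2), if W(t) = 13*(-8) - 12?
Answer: 92636309501/798588875 ≈ 116.00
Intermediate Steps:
k(z, A) = -7*z**3 (k(z, A) = ((-7*z)*z)*z = (-7*z**2)*z = -7*z**3)
W(t) = -116 (W(t) = -104 - 12 = -116)
1/k(-485, -467) - W(-2) = 1/(-7*(-485)**3) - 1*(-116) = 1/(-7*(-114084125)) + 116 = 1/798588875 + 116 = 92636309501/798588875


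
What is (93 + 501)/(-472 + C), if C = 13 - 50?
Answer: -594/509 ≈ -1.1670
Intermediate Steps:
C = -37
(93 + 501)/(-472 + C) = (93 + 501)/(-472 - 37) = 594/(-509) = 594*(-1/509) = -594/509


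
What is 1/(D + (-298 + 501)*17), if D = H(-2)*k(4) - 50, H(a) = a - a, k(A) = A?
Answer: 1/3401 ≈ 0.00029403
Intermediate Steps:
H(a) = 0
D = -50 (D = 0*4 - 50 = 0 - 50 = -50)
1/(D + (-298 + 501)*17) = 1/(-50 + (-298 + 501)*17) = 1/(-50 + 203*17) = 1/(-50 + 3451) = 1/3401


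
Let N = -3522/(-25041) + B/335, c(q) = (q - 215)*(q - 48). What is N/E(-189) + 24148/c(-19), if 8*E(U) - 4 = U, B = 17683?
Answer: -45298668226/60524723025 ≈ -0.74843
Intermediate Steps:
E(U) = 1/2 + U/8
c(q) = (-215 + q)*(-48 + q)
N = 147993291/2796245 (N = -3522/(-25041) + 17683/335 = -3522*(-1/25041) + 17683*(1/335) = 1174/8347 + 17683/335 = 147993291/2796245 ≈ 52.926)
N/E(-189) + 24148/c(-19) = 147993291/(2796245*(1/2 + (1/8)*(-189))) + 24148/(10320 + (-19)**2 - 263*(-19)) = 147993291/(2796245*(1/2 - 189/8)) + 24148/(10320 + 361 + 4997) = 147993291/(2796245*(-185/8)) + 24148/15678 = (147993291/2796245)*(-8/185) + 24148*(1/15678) = -1183946328/517305325 + 12074/7839 = -45298668226/60524723025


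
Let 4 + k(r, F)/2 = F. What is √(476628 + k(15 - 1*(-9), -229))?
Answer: √476162 ≈ 690.04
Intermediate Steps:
k(r, F) = -8 + 2*F
√(476628 + k(15 - 1*(-9), -229)) = √(476628 + (-8 + 2*(-229))) = √(476628 + (-8 - 458)) = √(476628 - 466) = √476162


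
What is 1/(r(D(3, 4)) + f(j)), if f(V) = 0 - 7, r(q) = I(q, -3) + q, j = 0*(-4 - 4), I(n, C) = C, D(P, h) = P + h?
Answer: -⅓ ≈ -0.33333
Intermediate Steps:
j = 0 (j = 0*(-8) = 0)
r(q) = -3 + q
f(V) = -7
1/(r(D(3, 4)) + f(j)) = 1/((-3 + (3 + 4)) - 7) = 1/((-3 + 7) - 7) = 1/(4 - 7) = 1/(-3) = -⅓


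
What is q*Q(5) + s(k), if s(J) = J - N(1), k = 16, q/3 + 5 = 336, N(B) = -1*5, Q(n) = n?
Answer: 4986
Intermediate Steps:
N(B) = -5
q = 993 (q = -15 + 3*336 = -15 + 1008 = 993)
s(J) = 5 + J (s(J) = J - 1*(-5) = J + 5 = 5 + J)
q*Q(5) + s(k) = 993*5 + (5 + 16) = 4965 + 21 = 4986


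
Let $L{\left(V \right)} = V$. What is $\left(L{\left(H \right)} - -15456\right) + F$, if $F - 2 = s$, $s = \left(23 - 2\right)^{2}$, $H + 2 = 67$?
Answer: $15964$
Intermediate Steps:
$H = 65$ ($H = -2 + 67 = 65$)
$s = 441$ ($s = 21^{2} = 441$)
$F = 443$ ($F = 2 + 441 = 443$)
$\left(L{\left(H \right)} - -15456\right) + F = \left(65 - -15456\right) + 443 = \left(65 + 15456\right) + 443 = 15521 + 443 = 15964$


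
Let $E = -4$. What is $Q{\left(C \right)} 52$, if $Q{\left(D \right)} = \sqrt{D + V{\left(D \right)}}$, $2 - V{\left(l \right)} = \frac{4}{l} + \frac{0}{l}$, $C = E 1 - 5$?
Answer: $\frac{52 i \sqrt{59}}{3} \approx 133.14 i$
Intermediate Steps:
$C = -9$ ($C = \left(-4\right) 1 - 5 = -4 - 5 = -9$)
$V{\left(l \right)} = 2 - \frac{4}{l}$ ($V{\left(l \right)} = 2 - \left(\frac{4}{l} + \frac{0}{l}\right) = 2 - \left(\frac{4}{l} + 0\right) = 2 - \frac{4}{l}$)
$Q{\left(D \right)} = \sqrt{2 + D - \frac{4}{D}}$ ($Q{\left(D \right)} = \sqrt{D + \left(2 - \frac{4}{D}\right)} = \sqrt{2 + D - \frac{4}{D}}$)
$Q{\left(C \right)} 52 = \sqrt{2 - 9 - \frac{4}{-9}} \cdot 52 = \sqrt{2 - 9 - - \frac{4}{9}} \cdot 52 = \sqrt{2 - 9 + \frac{4}{9}} \cdot 52 = \sqrt{- \frac{59}{9}} \cdot 52 = \frac{i \sqrt{59}}{3} \cdot 52 = \frac{52 i \sqrt{59}}{3}$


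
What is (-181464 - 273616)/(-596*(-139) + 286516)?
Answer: -11377/9234 ≈ -1.2321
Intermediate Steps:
(-181464 - 273616)/(-596*(-139) + 286516) = -455080/(82844 + 286516) = -455080/369360 = -455080*1/369360 = -11377/9234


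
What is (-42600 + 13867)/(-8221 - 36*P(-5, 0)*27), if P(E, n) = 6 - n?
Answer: 28733/14053 ≈ 2.0446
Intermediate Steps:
(-42600 + 13867)/(-8221 - 36*P(-5, 0)*27) = (-42600 + 13867)/(-8221 - 36*(6 - 1*0)*27) = -28733/(-8221 - 36*(6 + 0)*27) = -28733/(-8221 - 36*6*27) = -28733/(-8221 - 216*27) = -28733/(-8221 - 5832) = -28733/(-14053) = -28733*(-1/14053) = 28733/14053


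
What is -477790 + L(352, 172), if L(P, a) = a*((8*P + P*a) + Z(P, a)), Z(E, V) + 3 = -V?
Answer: 10390030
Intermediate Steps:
Z(E, V) = -3 - V
L(P, a) = a*(-3 - a + 8*P + P*a) (L(P, a) = a*((8*P + P*a) + (-3 - a)) = a*(-3 - a + 8*P + P*a))
-477790 + L(352, 172) = -477790 + 172*(-3 - 1*172 + 8*352 + 352*172) = -477790 + 172*(-3 - 172 + 2816 + 60544) = -477790 + 172*63185 = -477790 + 10867820 = 10390030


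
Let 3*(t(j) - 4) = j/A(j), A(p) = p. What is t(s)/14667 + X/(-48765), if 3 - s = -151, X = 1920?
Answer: -5589865/143047251 ≈ -0.039077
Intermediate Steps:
s = 154 (s = 3 - 1*(-151) = 3 + 151 = 154)
t(j) = 13/3 (t(j) = 4 + (j/j)/3 = 4 + (⅓)*1 = 4 + ⅓ = 13/3)
t(s)/14667 + X/(-48765) = (13/3)/14667 + 1920/(-48765) = (13/3)*(1/14667) + 1920*(-1/48765) = 13/44001 - 128/3251 = -5589865/143047251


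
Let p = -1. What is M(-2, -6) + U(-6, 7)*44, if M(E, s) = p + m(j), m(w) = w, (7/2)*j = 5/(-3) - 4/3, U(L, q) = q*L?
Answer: -12949/7 ≈ -1849.9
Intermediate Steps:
U(L, q) = L*q
j = -6/7 (j = 2*(5/(-3) - 4/3)/7 = 2*(5*(-1/3) - 4*1/3)/7 = 2*(-5/3 - 4/3)/7 = (2/7)*(-3) = -6/7 ≈ -0.85714)
M(E, s) = -13/7 (M(E, s) = -1 - 6/7 = -13/7)
M(-2, -6) + U(-6, 7)*44 = -13/7 - 6*7*44 = -13/7 - 42*44 = -13/7 - 1848 = -12949/7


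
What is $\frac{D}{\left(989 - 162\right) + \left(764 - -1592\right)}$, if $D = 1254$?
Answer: $\frac{418}{1061} \approx 0.39397$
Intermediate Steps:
$\frac{D}{\left(989 - 162\right) + \left(764 - -1592\right)} = \frac{1254}{\left(989 - 162\right) + \left(764 - -1592\right)} = \frac{1254}{827 + \left(764 + 1592\right)} = \frac{1254}{827 + 2356} = \frac{1254}{3183} = 1254 \cdot \frac{1}{3183} = \frac{418}{1061}$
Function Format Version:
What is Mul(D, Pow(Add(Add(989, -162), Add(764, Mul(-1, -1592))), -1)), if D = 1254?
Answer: Rational(418, 1061) ≈ 0.39397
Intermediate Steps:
Mul(D, Pow(Add(Add(989, -162), Add(764, Mul(-1, -1592))), -1)) = Mul(1254, Pow(Add(Add(989, -162), Add(764, Mul(-1, -1592))), -1)) = Mul(1254, Pow(Add(827, Add(764, 1592)), -1)) = Mul(1254, Pow(Add(827, 2356), -1)) = Mul(1254, Pow(3183, -1)) = Mul(1254, Rational(1, 3183)) = Rational(418, 1061)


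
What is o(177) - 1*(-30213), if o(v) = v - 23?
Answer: 30367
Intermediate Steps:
o(v) = -23 + v
o(177) - 1*(-30213) = (-23 + 177) - 1*(-30213) = 154 + 30213 = 30367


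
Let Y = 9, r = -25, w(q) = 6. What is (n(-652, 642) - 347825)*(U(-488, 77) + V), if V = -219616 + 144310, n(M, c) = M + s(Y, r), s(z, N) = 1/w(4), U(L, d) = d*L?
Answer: 118010285701/3 ≈ 3.9337e+10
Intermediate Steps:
U(L, d) = L*d
s(z, N) = 1/6
n(M, c) = 1/6 + M (n(M, c) = M + 1/6 = 1/6 + M)
V = -75306
(n(-652, 642) - 347825)*(U(-488, 77) + V) = ((1/6 - 652) - 347825)*(-488*77 - 75306) = (-3911/6 - 347825)*(-37576 - 75306) = -2090861/6*(-112882) = 118010285701/3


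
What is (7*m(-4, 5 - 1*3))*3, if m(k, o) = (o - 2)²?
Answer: 0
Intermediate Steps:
m(k, o) = (-2 + o)²
(7*m(-4, 5 - 1*3))*3 = (7*(-2 + (5 - 1*3))²)*3 = (7*(-2 + (5 - 3))²)*3 = (7*(-2 + 2)²)*3 = (7*0²)*3 = (7*0)*3 = 0*3 = 0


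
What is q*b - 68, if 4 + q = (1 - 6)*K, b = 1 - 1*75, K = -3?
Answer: -882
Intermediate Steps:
b = -74 (b = 1 - 75 = -74)
q = 11 (q = -4 + (1 - 6)*(-3) = -4 - 5*(-3) = -4 + 15 = 11)
q*b - 68 = 11*(-74) - 68 = -814 - 68 = -882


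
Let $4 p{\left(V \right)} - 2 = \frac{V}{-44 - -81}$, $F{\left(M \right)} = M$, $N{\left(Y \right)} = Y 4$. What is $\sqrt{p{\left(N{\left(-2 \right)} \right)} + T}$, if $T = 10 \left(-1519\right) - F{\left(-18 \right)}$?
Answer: $\frac{i \sqrt{83079430}}{74} \approx 123.17 i$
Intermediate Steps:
$N{\left(Y \right)} = 4 Y$
$T = -15172$ ($T = 10 \left(-1519\right) - -18 = -15190 + 18 = -15172$)
$p{\left(V \right)} = \frac{1}{2} + \frac{V}{148}$ ($p{\left(V \right)} = \frac{1}{2} + \frac{V \frac{1}{-44 - -81}}{4} = \frac{1}{2} + \frac{V \frac{1}{-44 + 81}}{4} = \frac{1}{2} + \frac{V \frac{1}{37}}{4} = \frac{1}{2} + \frac{\frac{1}{37} V}{4} = \frac{1}{2} + \frac{V}{148}$)
$\sqrt{p{\left(N{\left(-2 \right)} \right)} + T} = \sqrt{\left(\frac{1}{2} + \frac{4 \left(-2\right)}{148}\right) - 15172} = \sqrt{\left(\frac{1}{2} + \frac{1}{148} \left(-8\right)\right) - 15172} = \sqrt{\left(\frac{1}{2} - \frac{2}{37}\right) - 15172} = \sqrt{\frac{33}{74} - 15172} = \sqrt{- \frac{1122695}{74}} = \frac{i \sqrt{83079430}}{74}$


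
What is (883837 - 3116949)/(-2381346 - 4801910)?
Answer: 279139/897907 ≈ 0.31088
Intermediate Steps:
(883837 - 3116949)/(-2381346 - 4801910) = -2233112/(-7183256) = -2233112*(-1/7183256) = 279139/897907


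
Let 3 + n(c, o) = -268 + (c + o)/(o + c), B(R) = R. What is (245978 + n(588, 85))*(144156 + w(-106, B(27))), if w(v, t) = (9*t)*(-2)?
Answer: 35300868360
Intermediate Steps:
w(v, t) = -18*t
n(c, o) = -270 (n(c, o) = -3 + (-268 + (c + o)/(o + c)) = -3 + (-268 + (c + o)/(c + o)) = -3 + (-268 + 1) = -3 - 267 = -270)
(245978 + n(588, 85))*(144156 + w(-106, B(27))) = (245978 - 270)*(144156 - 18*27) = 245708*(144156 - 486) = 245708*143670 = 35300868360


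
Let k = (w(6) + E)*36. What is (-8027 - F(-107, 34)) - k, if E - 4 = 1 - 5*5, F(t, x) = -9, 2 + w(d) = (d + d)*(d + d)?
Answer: -12410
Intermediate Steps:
w(d) = -2 + 4*d² (w(d) = -2 + (d + d)*(d + d) = -2 + (2*d)*(2*d) = -2 + 4*d²)
E = -20 (E = 4 + (1 - 5*5) = 4 + (1 - 25) = 4 - 24 = -20)
k = 4392 (k = ((-2 + 4*6²) - 20)*36 = ((-2 + 4*36) - 20)*36 = ((-2 + 144) - 20)*36 = (142 - 20)*36 = 122*36 = 4392)
(-8027 - F(-107, 34)) - k = (-8027 - 1*(-9)) - 1*4392 = (-8027 + 9) - 4392 = -8018 - 4392 = -12410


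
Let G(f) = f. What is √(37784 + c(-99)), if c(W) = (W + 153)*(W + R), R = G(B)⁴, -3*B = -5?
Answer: 2*√73923/3 ≈ 181.26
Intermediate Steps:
B = 5/3 (B = -⅓*(-5) = 5/3 ≈ 1.6667)
R = 625/81 (R = (5/3)⁴ = 625/81 ≈ 7.7160)
c(W) = (153 + W)*(625/81 + W) (c(W) = (W + 153)*(W + 625/81) = (153 + W)*(625/81 + W))
√(37784 + c(-99)) = √(37784 + (10625/9 + (-99)² + (13018/81)*(-99))) = √(37784 + (10625/9 + 9801 - 143198/9)) = √(37784 - 14788/3) = √(98564/3) = 2*√73923/3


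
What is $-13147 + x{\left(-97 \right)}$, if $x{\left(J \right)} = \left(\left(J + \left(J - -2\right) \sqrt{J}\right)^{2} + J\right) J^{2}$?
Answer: $-8149270364 + 173407870 i \sqrt{97} \approx -8.1493 \cdot 10^{9} + 1.7079 \cdot 10^{9} i$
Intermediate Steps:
$x{\left(J \right)} = J^{2} \left(J + \left(J + \sqrt{J} \left(2 + J\right)\right)^{2}\right)$ ($x{\left(J \right)} = \left(\left(J + \left(J + 2\right) \sqrt{J}\right)^{2} + J\right) J^{2} = \left(\left(J + \left(2 + J\right) \sqrt{J}\right)^{2} + J\right) J^{2} = \left(\left(J + \sqrt{J} \left(2 + J\right)\right)^{2} + J\right) J^{2} = \left(J + \left(J + \sqrt{J} \left(2 + J\right)\right)^{2}\right) J^{2} = J^{2} \left(J + \left(J + \sqrt{J} \left(2 + J\right)\right)^{2}\right)$)
$-13147 + x{\left(-97 \right)} = -13147 + \left(-97\right)^{2} \left(-97 + \left(-97 + \left(-97\right)^{\frac{3}{2}} + 2 \sqrt{-97}\right)^{2}\right) = -13147 + 9409 \left(-97 + \left(-97 - 97 i \sqrt{97} + 2 i \sqrt{97}\right)^{2}\right) = -13147 + 9409 \left(-97 + \left(-97 - 95 i \sqrt{97}\right)^{2}\right) = -13147 - \left(912673 - 9409 \left(-97 - 95 i \sqrt{97}\right)^{2}\right) = -925820 + 9409 \left(-97 - 95 i \sqrt{97}\right)^{2}$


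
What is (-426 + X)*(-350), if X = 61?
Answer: 127750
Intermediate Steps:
(-426 + X)*(-350) = (-426 + 61)*(-350) = -365*(-350) = 127750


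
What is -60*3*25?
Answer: -4500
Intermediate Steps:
-60*3*25 = -180*25 = -4500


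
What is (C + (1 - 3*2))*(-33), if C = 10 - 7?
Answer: 66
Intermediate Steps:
C = 3
(C + (1 - 3*2))*(-33) = (3 + (1 - 3*2))*(-33) = (3 + (1 - 6))*(-33) = (3 - 5)*(-33) = -2*(-33) = 66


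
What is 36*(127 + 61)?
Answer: 6768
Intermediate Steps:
36*(127 + 61) = 36*188 = 6768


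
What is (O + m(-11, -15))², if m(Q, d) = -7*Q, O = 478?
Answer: 308025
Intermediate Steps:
(O + m(-11, -15))² = (478 - 7*(-11))² = (478 + 77)² = 555² = 308025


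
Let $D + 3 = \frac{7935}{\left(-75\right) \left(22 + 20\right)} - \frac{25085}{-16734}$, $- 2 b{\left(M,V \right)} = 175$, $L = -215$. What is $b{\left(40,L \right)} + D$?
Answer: $- \frac{53602351}{585690} \approx -91.52$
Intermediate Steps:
$b{\left(M,V \right)} = - \frac{175}{2}$ ($b{\left(M,V \right)} = \left(- \frac{1}{2}\right) 175 = - \frac{175}{2}$)
$D = - \frac{1177238}{292845}$ ($D = -3 + \left(\frac{7935}{\left(-75\right) \left(22 + 20\right)} - \frac{25085}{-16734}\right) = -3 + \left(\frac{7935}{\left(-75\right) 42} - - \frac{25085}{16734}\right) = -3 + \left(\frac{7935}{-3150} + \frac{25085}{16734}\right) = -3 + \left(7935 \left(- \frac{1}{3150}\right) + \frac{25085}{16734}\right) = -3 + \left(- \frac{529}{210} + \frac{25085}{16734}\right) = -3 - \frac{298703}{292845} = - \frac{1177238}{292845} \approx -4.02$)
$b{\left(40,L \right)} + D = - \frac{175}{2} - \frac{1177238}{292845} = - \frac{53602351}{585690}$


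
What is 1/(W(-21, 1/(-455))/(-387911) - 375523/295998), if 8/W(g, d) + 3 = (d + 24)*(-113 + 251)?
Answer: -57619299270043782/73099724410606247 ≈ -0.78823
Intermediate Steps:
W(g, d) = 8/(3309 + 138*d) (W(g, d) = 8/(-3 + (d + 24)*(-113 + 251)) = 8/(-3 + (24 + d)*138) = 8/(-3 + (3312 + 138*d)) = 8/(3309 + 138*d))
1/(W(-21, 1/(-455))/(-387911) - 375523/295998) = 1/((8/(3*(1103 + 46/(-455))))/(-387911) - 375523/295998) = 1/((8/(3*(1103 + 46*(-1/455))))*(-1/387911) - 375523*1/295998) = 1/((8/(3*(1103 - 46/455)))*(-1/387911) - 375523/295998) = 1/((8/(3*(501819/455)))*(-1/387911) - 375523/295998) = 1/(((8/3)*(455/501819))*(-1/387911) - 375523/295998) = 1/((3640/1505457)*(-1/387911) - 375523/295998) = 1/(-3640/583983330327 - 375523/295998) = 1/(-73099724410606247/57619299270043782) = -57619299270043782/73099724410606247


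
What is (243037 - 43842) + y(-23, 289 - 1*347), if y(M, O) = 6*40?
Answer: 199435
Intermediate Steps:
y(M, O) = 240
(243037 - 43842) + y(-23, 289 - 1*347) = (243037 - 43842) + 240 = 199195 + 240 = 199435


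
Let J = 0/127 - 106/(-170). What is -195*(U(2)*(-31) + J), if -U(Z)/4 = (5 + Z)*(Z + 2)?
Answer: -11511747/17 ≈ -6.7716e+5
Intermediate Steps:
U(Z) = -4*(2 + Z)*(5 + Z) (U(Z) = -4*(5 + Z)*(Z + 2) = -4*(5 + Z)*(2 + Z) = -4*(2 + Z)*(5 + Z))
J = 53/85 (J = 0*(1/127) - 106*(-1/170) = 0 + 53/85 = 53/85 ≈ 0.62353)
-195*(U(2)*(-31) + J) = -195*((-40 - 28*2 - 4*2²)*(-31) + 53/85) = -195*((-40 - 56 - 4*4)*(-31) + 53/85) = -195*((-40 - 56 - 16)*(-31) + 53/85) = -195*(-112*(-31) + 53/85) = -195*(3472 + 53/85) = -195*295173/85 = -11511747/17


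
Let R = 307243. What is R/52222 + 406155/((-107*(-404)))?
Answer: 17245863407/1128726308 ≈ 15.279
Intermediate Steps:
R/52222 + 406155/((-107*(-404))) = 307243/52222 + 406155/((-107*(-404))) = 307243*(1/52222) + 406155/43228 = 307243/52222 + 406155*(1/43228) = 307243/52222 + 406155/43228 = 17245863407/1128726308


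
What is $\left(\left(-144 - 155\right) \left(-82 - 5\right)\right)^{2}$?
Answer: $676676169$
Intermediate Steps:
$\left(\left(-144 - 155\right) \left(-82 - 5\right)\right)^{2} = \left(\left(-299\right) \left(-87\right)\right)^{2} = 26013^{2} = 676676169$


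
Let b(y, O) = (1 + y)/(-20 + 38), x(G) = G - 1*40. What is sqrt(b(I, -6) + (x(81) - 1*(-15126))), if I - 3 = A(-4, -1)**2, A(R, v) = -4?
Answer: sqrt(136513)/3 ≈ 123.16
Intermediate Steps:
x(G) = -40 + G (x(G) = G - 40 = -40 + G)
I = 19 (I = 3 + (-4)**2 = 3 + 16 = 19)
b(y, O) = 1/18 + y/18 (b(y, O) = (1 + y)/18 = (1 + y)*(1/18) = 1/18 + y/18)
sqrt(b(I, -6) + (x(81) - 1*(-15126))) = sqrt((1/18 + (1/18)*19) + ((-40 + 81) - 1*(-15126))) = sqrt((1/18 + 19/18) + (41 + 15126)) = sqrt(10/9 + 15167) = sqrt(136513/9) = sqrt(136513)/3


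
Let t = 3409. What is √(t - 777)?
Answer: 2*√658 ≈ 51.303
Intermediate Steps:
√(t - 777) = √(3409 - 777) = √2632 = 2*√658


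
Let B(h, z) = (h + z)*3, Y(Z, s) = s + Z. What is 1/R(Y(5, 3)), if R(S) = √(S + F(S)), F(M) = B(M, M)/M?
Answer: √14/14 ≈ 0.26726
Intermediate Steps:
Y(Z, s) = Z + s
B(h, z) = 3*h + 3*z
F(M) = 6 (F(M) = (3*M + 3*M)/M = (6*M)/M = 6)
R(S) = √(6 + S) (R(S) = √(S + 6) = √(6 + S))
1/R(Y(5, 3)) = 1/(√(6 + (5 + 3))) = 1/(√(6 + 8)) = 1/(√14) = √14/14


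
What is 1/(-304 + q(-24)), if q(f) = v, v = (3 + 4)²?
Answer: -1/255 ≈ -0.0039216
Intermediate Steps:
v = 49 (v = 7² = 49)
q(f) = 49
1/(-304 + q(-24)) = 1/(-304 + 49) = 1/(-255) = -1/255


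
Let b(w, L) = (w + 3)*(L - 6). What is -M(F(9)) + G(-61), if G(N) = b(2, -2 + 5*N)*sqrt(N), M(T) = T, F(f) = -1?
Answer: 1 - 1565*I*sqrt(61) ≈ 1.0 - 12223.0*I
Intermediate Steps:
b(w, L) = (-6 + L)*(3 + w) (b(w, L) = (3 + w)*(-6 + L) = (-6 + L)*(3 + w))
G(N) = sqrt(N)*(-40 + 25*N) (G(N) = (-18 - 6*2 + 3*(-2 + 5*N) + (-2 + 5*N)*2)*sqrt(N) = (-18 - 12 + (-6 + 15*N) + (-4 + 10*N))*sqrt(N) = (-40 + 25*N)*sqrt(N) = sqrt(N)*(-40 + 25*N))
-M(F(9)) + G(-61) = -1*(-1) + sqrt(-61)*(-40 + 25*(-61)) = 1 + (I*sqrt(61))*(-40 - 1525) = 1 + (I*sqrt(61))*(-1565) = 1 - 1565*I*sqrt(61)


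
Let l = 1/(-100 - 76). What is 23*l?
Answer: -23/176 ≈ -0.13068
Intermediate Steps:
l = -1/176 (l = 1/(-176) = -1/176 ≈ -0.0056818)
23*l = 23*(-1/176) = -23/176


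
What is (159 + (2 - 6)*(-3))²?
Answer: 29241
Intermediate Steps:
(159 + (2 - 6)*(-3))² = (159 - 4*(-3))² = (159 + 12)² = 171² = 29241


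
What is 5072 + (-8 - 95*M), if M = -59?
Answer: 10669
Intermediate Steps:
5072 + (-8 - 95*M) = 5072 + (-8 - 95*(-59)) = 5072 + (-8 + 5605) = 5072 + 5597 = 10669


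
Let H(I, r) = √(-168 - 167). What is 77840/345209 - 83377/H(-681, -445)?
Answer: 77840/345209 + 83377*I*√335/335 ≈ 0.22549 + 4555.4*I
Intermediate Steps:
H(I, r) = I*√335 (H(I, r) = √(-335) = I*√335)
77840/345209 - 83377/H(-681, -445) = 77840/345209 - 83377*(-I*√335/335) = 77840*(1/345209) - (-83377)*I*√335/335 = 77840/345209 + 83377*I*√335/335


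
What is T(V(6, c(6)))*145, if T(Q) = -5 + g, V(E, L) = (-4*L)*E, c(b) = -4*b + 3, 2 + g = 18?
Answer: 1595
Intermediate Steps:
g = 16 (g = -2 + 18 = 16)
c(b) = 3 - 4*b
V(E, L) = -4*E*L
T(Q) = 11 (T(Q) = -5 + 16 = 11)
T(V(6, c(6)))*145 = 11*145 = 1595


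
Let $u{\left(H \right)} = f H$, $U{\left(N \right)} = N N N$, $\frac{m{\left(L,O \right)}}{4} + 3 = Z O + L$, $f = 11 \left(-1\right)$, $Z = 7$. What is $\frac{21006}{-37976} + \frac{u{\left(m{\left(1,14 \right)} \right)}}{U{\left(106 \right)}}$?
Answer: $- \frac{1573680795}{2826876476} \approx -0.55669$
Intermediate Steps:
$f = -11$
$m{\left(L,O \right)} = -12 + 4 L + 28 O$ ($m{\left(L,O \right)} = -12 + 4 \left(7 O + L\right) = -12 + 4 \left(L + 7 O\right) = -12 + \left(4 L + 28 O\right) = -12 + 4 L + 28 O$)
$U{\left(N \right)} = N^{3}$ ($U{\left(N \right)} = N^{2} N = N^{3}$)
$u{\left(H \right)} = - 11 H$
$\frac{21006}{-37976} + \frac{u{\left(m{\left(1,14 \right)} \right)}}{U{\left(106 \right)}} = \frac{21006}{-37976} + \frac{\left(-11\right) \left(-12 + 4 \cdot 1 + 28 \cdot 14\right)}{106^{3}} = 21006 \left(- \frac{1}{37976}\right) + \frac{\left(-11\right) \left(-12 + 4 + 392\right)}{1191016} = - \frac{10503}{18988} + \left(-11\right) 384 \cdot \frac{1}{1191016} = - \frac{10503}{18988} - \frac{528}{148877} = - \frac{1573680795}{2826876476}$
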